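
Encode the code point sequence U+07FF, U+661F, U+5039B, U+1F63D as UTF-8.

DF BF E6 98 9F F1 90 8E 9B F0 9F 98 BD

U+07FF: 2-byte form → DF BF.
U+661F: 3-byte form → E6 98 9F.
U+5039B: 4-byte form → F1 90 8E 9B.
U+1F63D: 4-byte form → F0 9F 98 BD.
Concatenated (13 bytes): DF BF E6 98 9F F1 90 8E 9B F0 9F 98 BD.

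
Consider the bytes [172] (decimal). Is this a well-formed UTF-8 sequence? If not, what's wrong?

Byte 0xAC = 10101100 has the form 10xxxxxx — a continuation byte — but there is no preceding leading byte.

invalid (continuation byte with no leading byte)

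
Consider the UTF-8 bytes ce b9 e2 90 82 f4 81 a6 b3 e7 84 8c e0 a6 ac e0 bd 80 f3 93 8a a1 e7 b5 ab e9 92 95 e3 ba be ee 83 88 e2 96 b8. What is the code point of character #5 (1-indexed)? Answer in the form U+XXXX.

U+09AC

Offset 0: leading byte 0xCE = 11001110 → 2-byte char #1 = CE B9.
Offset 2: leading byte 0xE2 = 11100010 → 3-byte char #2 = E2 90 82.
Offset 5: leading byte 0xF4 = 11110100 → 4-byte char #3 = F4 81 A6 B3.
Offset 9: leading byte 0xE7 = 11100111 → 3-byte char #4 = E7 84 8C.
Offset 12: leading byte 0xE0 = 11100000 → 3-byte char #5 = E0 A6 AC.
Leading byte 0xE0 = 11100000 matches 1110xxxx → 3-byte sequence.
Byte 1: 0xE0 = 11100000, payload 0000 (4 bits).
Byte 2: 0xA6 = 10100110 (10xxxxxx ✓), payload 100110.
Byte 3: 0xAC = 10101100 (10xxxxxx ✓), payload 101100.
Concatenate: 0000100110101100 = 0x9AC (16 bits → U+09AC).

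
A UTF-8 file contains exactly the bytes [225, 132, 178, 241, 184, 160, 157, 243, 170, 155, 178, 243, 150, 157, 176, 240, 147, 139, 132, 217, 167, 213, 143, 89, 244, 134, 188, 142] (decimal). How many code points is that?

9

Byte at offset 0: 0xE1 = 11100001 → 3-byte char (#1). Advance 3.
Byte at offset 3: 0xF1 = 11110001 → 4-byte char (#2). Advance 4.
Byte at offset 7: 0xF3 = 11110011 → 4-byte char (#3). Advance 4.
Byte at offset 11: 0xF3 = 11110011 → 4-byte char (#4). Advance 4.
Byte at offset 15: 0xF0 = 11110000 → 4-byte char (#5). Advance 4.
Byte at offset 19: 0xD9 = 11011001 → 2-byte char (#6). Advance 2.
Byte at offset 21: 0xD5 = 11010101 → 2-byte char (#7). Advance 2.
Byte at offset 23: 0x59 = 01011001 → 1-byte char (#8). Advance 1.
Byte at offset 24: 0xF4 = 11110100 → 4-byte char (#9). Advance 4.
Reached end at offset 28 after 9 code points.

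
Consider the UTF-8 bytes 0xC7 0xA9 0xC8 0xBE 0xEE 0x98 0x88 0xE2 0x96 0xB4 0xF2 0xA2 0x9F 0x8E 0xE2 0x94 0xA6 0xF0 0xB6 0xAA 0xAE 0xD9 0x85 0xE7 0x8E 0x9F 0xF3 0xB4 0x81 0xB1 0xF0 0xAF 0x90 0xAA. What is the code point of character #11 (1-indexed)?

Offset 0: leading byte 0xC7 = 11000111 → 2-byte char #1 = C7 A9.
Offset 2: leading byte 0xC8 = 11001000 → 2-byte char #2 = C8 BE.
Offset 4: leading byte 0xEE = 11101110 → 3-byte char #3 = EE 98 88.
Offset 7: leading byte 0xE2 = 11100010 → 3-byte char #4 = E2 96 B4.
Offset 10: leading byte 0xF2 = 11110010 → 4-byte char #5 = F2 A2 9F 8E.
Offset 14: leading byte 0xE2 = 11100010 → 3-byte char #6 = E2 94 A6.
Offset 17: leading byte 0xF0 = 11110000 → 4-byte char #7 = F0 B6 AA AE.
Offset 21: leading byte 0xD9 = 11011001 → 2-byte char #8 = D9 85.
Offset 23: leading byte 0xE7 = 11100111 → 3-byte char #9 = E7 8E 9F.
Offset 26: leading byte 0xF3 = 11110011 → 4-byte char #10 = F3 B4 81 B1.
Offset 30: leading byte 0xF0 = 11110000 → 4-byte char #11 = F0 AF 90 AA.
Leading byte 0xF0 = 11110000 matches 11110xxx → 4-byte sequence.
Byte 1: 0xF0 = 11110000, payload 000 (3 bits).
Byte 2: 0xAF = 10101111 (10xxxxxx ✓), payload 101111.
Byte 3: 0x90 = 10010000 (10xxxxxx ✓), payload 010000.
Byte 4: 0xAA = 10101010 (10xxxxxx ✓), payload 101010.
Concatenate: 000101111010000101010 = 0x2F42A (21 bits → U+2F42A).

U+2F42A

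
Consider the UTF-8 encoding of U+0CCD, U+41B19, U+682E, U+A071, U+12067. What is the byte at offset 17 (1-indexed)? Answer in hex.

0xA7

1-indexed offset 17 is 0-indexed offset 16.
U+0CCD → 3-byte form E0 B3 8D at offsets 0–2.
U+41B19 → 4-byte form F1 81 AC 99 at offsets 3–6.
U+682E → 3-byte form E6 A0 AE at offsets 7–9.
U+A071 → 3-byte form EA 81 B1 at offsets 10–12.
U+12067 → 4-byte form F0 92 81 A7 at offsets 13–16.
Offset 16 falls in char 5's range; it's byte 4 of F0 92 81 A7 = 0xA7.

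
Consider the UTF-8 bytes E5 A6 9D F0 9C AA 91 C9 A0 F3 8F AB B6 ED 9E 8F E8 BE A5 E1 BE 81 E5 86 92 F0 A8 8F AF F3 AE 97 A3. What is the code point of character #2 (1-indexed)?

U+1CA91

Offset 0: leading byte 0xE5 = 11100101 → 3-byte char #1 = E5 A6 9D.
Offset 3: leading byte 0xF0 = 11110000 → 4-byte char #2 = F0 9C AA 91.
Leading byte 0xF0 = 11110000 matches 11110xxx → 4-byte sequence.
Byte 1: 0xF0 = 11110000, payload 000 (3 bits).
Byte 2: 0x9C = 10011100 (10xxxxxx ✓), payload 011100.
Byte 3: 0xAA = 10101010 (10xxxxxx ✓), payload 101010.
Byte 4: 0x91 = 10010001 (10xxxxxx ✓), payload 010001.
Concatenate: 000011100101010010001 = 0x1CA91 (21 bits → U+1CA91).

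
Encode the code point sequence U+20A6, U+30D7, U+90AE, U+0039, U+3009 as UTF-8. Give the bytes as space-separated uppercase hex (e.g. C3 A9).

U+20A6: 3-byte form → E2 82 A6.
U+30D7: 3-byte form → E3 83 97.
U+90AE: 3-byte form → E9 82 AE.
U+0039: 1-byte form → 39.
U+3009: 3-byte form → E3 80 89.
Concatenated (13 bytes): E2 82 A6 E3 83 97 E9 82 AE 39 E3 80 89.

E2 82 A6 E3 83 97 E9 82 AE 39 E3 80 89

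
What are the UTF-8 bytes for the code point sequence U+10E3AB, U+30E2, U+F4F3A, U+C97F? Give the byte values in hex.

F4 8E 8E AB E3 83 A2 F3 B4 BC BA EC A5 BF

U+10E3AB: 4-byte form → F4 8E 8E AB.
U+30E2: 3-byte form → E3 83 A2.
U+F4F3A: 4-byte form → F3 B4 BC BA.
U+C97F: 3-byte form → EC A5 BF.
Concatenated (14 bytes): F4 8E 8E AB E3 83 A2 F3 B4 BC BA EC A5 BF.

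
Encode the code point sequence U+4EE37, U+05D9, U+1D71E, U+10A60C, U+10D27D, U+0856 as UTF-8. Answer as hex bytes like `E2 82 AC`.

U+4EE37: 4-byte form → F1 8E B8 B7.
U+05D9: 2-byte form → D7 99.
U+1D71E: 4-byte form → F0 9D 9C 9E.
U+10A60C: 4-byte form → F4 8A 98 8C.
U+10D27D: 4-byte form → F4 8D 89 BD.
U+0856: 3-byte form → E0 A1 96.
Concatenated (21 bytes): F1 8E B8 B7 D7 99 F0 9D 9C 9E F4 8A 98 8C F4 8D 89 BD E0 A1 96.

F1 8E B8 B7 D7 99 F0 9D 9C 9E F4 8A 98 8C F4 8D 89 BD E0 A1 96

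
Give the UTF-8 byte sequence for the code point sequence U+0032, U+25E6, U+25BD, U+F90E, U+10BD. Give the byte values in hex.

U+0032: 1-byte form → 32.
U+25E6: 3-byte form → E2 97 A6.
U+25BD: 3-byte form → E2 96 BD.
U+F90E: 3-byte form → EF A4 8E.
U+10BD: 3-byte form → E1 82 BD.
Concatenated (13 bytes): 32 E2 97 A6 E2 96 BD EF A4 8E E1 82 BD.

32 E2 97 A6 E2 96 BD EF A4 8E E1 82 BD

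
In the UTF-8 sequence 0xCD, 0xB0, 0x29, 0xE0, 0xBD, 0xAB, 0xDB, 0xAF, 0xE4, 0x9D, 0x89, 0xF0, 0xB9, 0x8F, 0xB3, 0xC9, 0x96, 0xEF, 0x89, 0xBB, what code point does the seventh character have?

Offset 0: leading byte 0xCD = 11001101 → 2-byte char #1 = CD B0.
Offset 2: leading byte 0x29 = 00101001 → 1-byte char #2 = 29.
Offset 3: leading byte 0xE0 = 11100000 → 3-byte char #3 = E0 BD AB.
Offset 6: leading byte 0xDB = 11011011 → 2-byte char #4 = DB AF.
Offset 8: leading byte 0xE4 = 11100100 → 3-byte char #5 = E4 9D 89.
Offset 11: leading byte 0xF0 = 11110000 → 4-byte char #6 = F0 B9 8F B3.
Offset 15: leading byte 0xC9 = 11001001 → 2-byte char #7 = C9 96.
Leading byte 0xC9 = 11001001 matches 110xxxxx → 2-byte sequence.
Byte 1: 0xC9 = 11001001, payload 01001 (5 bits).
Byte 2: 0x96 = 10010110 (10xxxxxx ✓), payload 010110.
Concatenate: 01001010110 = 0x256 (11 bits → U+0256).

U+0256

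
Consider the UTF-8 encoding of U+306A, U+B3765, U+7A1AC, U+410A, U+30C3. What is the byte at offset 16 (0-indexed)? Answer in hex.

U+306A → 3-byte form E3 81 AA at offsets 0–2.
U+B3765 → 4-byte form F2 B3 9D A5 at offsets 3–6.
U+7A1AC → 4-byte form F1 BA 86 AC at offsets 7–10.
U+410A → 3-byte form E4 84 8A at offsets 11–13.
U+30C3 → 3-byte form E3 83 83 at offsets 14–16.
Offset 16 falls in char 5's range; it's byte 3 of E3 83 83 = 0x83.

0x83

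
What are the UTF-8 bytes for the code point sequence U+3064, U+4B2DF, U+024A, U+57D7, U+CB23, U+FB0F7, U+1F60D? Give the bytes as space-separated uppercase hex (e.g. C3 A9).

U+3064: 3-byte form → E3 81 A4.
U+4B2DF: 4-byte form → F1 8B 8B 9F.
U+024A: 2-byte form → C9 8A.
U+57D7: 3-byte form → E5 9F 97.
U+CB23: 3-byte form → EC AC A3.
U+FB0F7: 4-byte form → F3 BB 83 B7.
U+1F60D: 4-byte form → F0 9F 98 8D.
Concatenated (23 bytes): E3 81 A4 F1 8B 8B 9F C9 8A E5 9F 97 EC AC A3 F3 BB 83 B7 F0 9F 98 8D.

E3 81 A4 F1 8B 8B 9F C9 8A E5 9F 97 EC AC A3 F3 BB 83 B7 F0 9F 98 8D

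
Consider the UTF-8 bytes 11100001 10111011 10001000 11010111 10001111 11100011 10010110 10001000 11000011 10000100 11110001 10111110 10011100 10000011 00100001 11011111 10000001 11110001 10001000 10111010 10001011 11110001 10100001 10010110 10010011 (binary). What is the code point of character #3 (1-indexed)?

U+3588

Offset 0: leading byte 0xE1 = 11100001 → 3-byte char #1 = E1 BB 88.
Offset 3: leading byte 0xD7 = 11010111 → 2-byte char #2 = D7 8F.
Offset 5: leading byte 0xE3 = 11100011 → 3-byte char #3 = E3 96 88.
Leading byte 0xE3 = 11100011 matches 1110xxxx → 3-byte sequence.
Byte 1: 0xE3 = 11100011, payload 0011 (4 bits).
Byte 2: 0x96 = 10010110 (10xxxxxx ✓), payload 010110.
Byte 3: 0x88 = 10001000 (10xxxxxx ✓), payload 001000.
Concatenate: 0011010110001000 = 0x3588 (16 bits → U+3588).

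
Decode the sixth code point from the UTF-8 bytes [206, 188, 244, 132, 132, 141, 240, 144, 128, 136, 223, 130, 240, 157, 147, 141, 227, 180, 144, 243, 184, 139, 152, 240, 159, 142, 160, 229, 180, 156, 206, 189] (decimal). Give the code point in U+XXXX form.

U+3D10

Offset 0: leading byte 0xCE = 11001110 → 2-byte char #1 = CE BC.
Offset 2: leading byte 0xF4 = 11110100 → 4-byte char #2 = F4 84 84 8D.
Offset 6: leading byte 0xF0 = 11110000 → 4-byte char #3 = F0 90 80 88.
Offset 10: leading byte 0xDF = 11011111 → 2-byte char #4 = DF 82.
Offset 12: leading byte 0xF0 = 11110000 → 4-byte char #5 = F0 9D 93 8D.
Offset 16: leading byte 0xE3 = 11100011 → 3-byte char #6 = E3 B4 90.
Leading byte 0xE3 = 11100011 matches 1110xxxx → 3-byte sequence.
Byte 1: 0xE3 = 11100011, payload 0011 (4 bits).
Byte 2: 0xB4 = 10110100 (10xxxxxx ✓), payload 110100.
Byte 3: 0x90 = 10010000 (10xxxxxx ✓), payload 010000.
Concatenate: 0011110100010000 = 0x3D10 (16 bits → U+3D10).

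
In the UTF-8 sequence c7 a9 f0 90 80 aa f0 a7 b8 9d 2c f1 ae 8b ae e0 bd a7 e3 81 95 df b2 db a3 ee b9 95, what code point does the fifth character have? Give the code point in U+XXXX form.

Offset 0: leading byte 0xC7 = 11000111 → 2-byte char #1 = C7 A9.
Offset 2: leading byte 0xF0 = 11110000 → 4-byte char #2 = F0 90 80 AA.
Offset 6: leading byte 0xF0 = 11110000 → 4-byte char #3 = F0 A7 B8 9D.
Offset 10: leading byte 0x2C = 00101100 → 1-byte char #4 = 2C.
Offset 11: leading byte 0xF1 = 11110001 → 4-byte char #5 = F1 AE 8B AE.
Leading byte 0xF1 = 11110001 matches 11110xxx → 4-byte sequence.
Byte 1: 0xF1 = 11110001, payload 001 (3 bits).
Byte 2: 0xAE = 10101110 (10xxxxxx ✓), payload 101110.
Byte 3: 0x8B = 10001011 (10xxxxxx ✓), payload 001011.
Byte 4: 0xAE = 10101110 (10xxxxxx ✓), payload 101110.
Concatenate: 001101110001011101110 = 0x6E2EE (21 bits → U+6E2EE).

U+6E2EE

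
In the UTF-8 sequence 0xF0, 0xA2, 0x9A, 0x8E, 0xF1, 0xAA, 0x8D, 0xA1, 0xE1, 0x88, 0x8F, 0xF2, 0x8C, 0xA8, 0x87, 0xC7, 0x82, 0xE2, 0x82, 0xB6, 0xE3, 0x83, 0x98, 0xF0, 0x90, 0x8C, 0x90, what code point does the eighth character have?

U+10310

Offset 0: leading byte 0xF0 = 11110000 → 4-byte char #1 = F0 A2 9A 8E.
Offset 4: leading byte 0xF1 = 11110001 → 4-byte char #2 = F1 AA 8D A1.
Offset 8: leading byte 0xE1 = 11100001 → 3-byte char #3 = E1 88 8F.
Offset 11: leading byte 0xF2 = 11110010 → 4-byte char #4 = F2 8C A8 87.
Offset 15: leading byte 0xC7 = 11000111 → 2-byte char #5 = C7 82.
Offset 17: leading byte 0xE2 = 11100010 → 3-byte char #6 = E2 82 B6.
Offset 20: leading byte 0xE3 = 11100011 → 3-byte char #7 = E3 83 98.
Offset 23: leading byte 0xF0 = 11110000 → 4-byte char #8 = F0 90 8C 90.
Leading byte 0xF0 = 11110000 matches 11110xxx → 4-byte sequence.
Byte 1: 0xF0 = 11110000, payload 000 (3 bits).
Byte 2: 0x90 = 10010000 (10xxxxxx ✓), payload 010000.
Byte 3: 0x8C = 10001100 (10xxxxxx ✓), payload 001100.
Byte 4: 0x90 = 10010000 (10xxxxxx ✓), payload 010000.
Concatenate: 000010000001100010000 = 0x10310 (21 bits → U+10310).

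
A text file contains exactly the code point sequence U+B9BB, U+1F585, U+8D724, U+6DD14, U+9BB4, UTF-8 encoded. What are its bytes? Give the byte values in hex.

U+B9BB: 3-byte form → EB A6 BB.
U+1F585: 4-byte form → F0 9F 96 85.
U+8D724: 4-byte form → F2 8D 9C A4.
U+6DD14: 4-byte form → F1 AD B4 94.
U+9BB4: 3-byte form → E9 AE B4.
Concatenated (18 bytes): EB A6 BB F0 9F 96 85 F2 8D 9C A4 F1 AD B4 94 E9 AE B4.

EB A6 BB F0 9F 96 85 F2 8D 9C A4 F1 AD B4 94 E9 AE B4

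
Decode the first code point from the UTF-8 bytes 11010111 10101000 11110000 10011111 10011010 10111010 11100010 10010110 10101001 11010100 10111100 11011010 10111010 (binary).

Offset 0: leading byte 0xD7 = 11010111 → 2-byte char #1 = D7 A8.
Leading byte 0xD7 = 11010111 matches 110xxxxx → 2-byte sequence.
Byte 1: 0xD7 = 11010111, payload 10111 (5 bits).
Byte 2: 0xA8 = 10101000 (10xxxxxx ✓), payload 101000.
Concatenate: 10111101000 = 0x5E8 (11 bits → U+05E8).

U+05E8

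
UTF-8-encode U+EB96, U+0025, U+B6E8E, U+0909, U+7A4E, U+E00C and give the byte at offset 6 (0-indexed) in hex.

U+EB96 → 3-byte form EE AE 96 at offsets 0–2.
U+0025 → 1-byte form 25 at offsets 3–3.
U+B6E8E → 4-byte form F2 B6 BA 8E at offsets 4–7.
Offset 6 falls in char 3's range; it's byte 3 of F2 B6 BA 8E = 0xBA.

0xBA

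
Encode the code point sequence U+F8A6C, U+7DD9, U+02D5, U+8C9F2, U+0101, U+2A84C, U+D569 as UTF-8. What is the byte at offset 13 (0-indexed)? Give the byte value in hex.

0xC4

U+F8A6C → 4-byte form F3 B8 A9 AC at offsets 0–3.
U+7DD9 → 3-byte form E7 B7 99 at offsets 4–6.
U+02D5 → 2-byte form CB 95 at offsets 7–8.
U+8C9F2 → 4-byte form F2 8C A7 B2 at offsets 9–12.
U+0101 → 2-byte form C4 81 at offsets 13–14.
Offset 13 falls in char 5's range; it's byte 1 of C4 81 = 0xC4.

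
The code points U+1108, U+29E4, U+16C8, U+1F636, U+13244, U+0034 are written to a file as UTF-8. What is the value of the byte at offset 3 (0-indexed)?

U+1108 → 3-byte form E1 84 88 at offsets 0–2.
U+29E4 → 3-byte form E2 A7 A4 at offsets 3–5.
Offset 3 falls in char 2's range; it's byte 1 of E2 A7 A4 = 0xE2.

0xE2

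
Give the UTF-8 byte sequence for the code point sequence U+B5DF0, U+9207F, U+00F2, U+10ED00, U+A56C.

F2 B5 B7 B0 F2 92 81 BF C3 B2 F4 8E B4 80 EA 95 AC

U+B5DF0: 4-byte form → F2 B5 B7 B0.
U+9207F: 4-byte form → F2 92 81 BF.
U+00F2: 2-byte form → C3 B2.
U+10ED00: 4-byte form → F4 8E B4 80.
U+A56C: 3-byte form → EA 95 AC.
Concatenated (17 bytes): F2 B5 B7 B0 F2 92 81 BF C3 B2 F4 8E B4 80 EA 95 AC.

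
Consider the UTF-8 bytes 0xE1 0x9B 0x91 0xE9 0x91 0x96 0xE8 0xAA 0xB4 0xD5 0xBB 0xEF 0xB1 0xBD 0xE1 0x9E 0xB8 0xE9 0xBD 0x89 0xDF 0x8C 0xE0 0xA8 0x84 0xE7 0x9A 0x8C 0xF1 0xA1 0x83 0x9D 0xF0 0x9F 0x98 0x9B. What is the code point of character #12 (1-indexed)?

Offset 0: leading byte 0xE1 = 11100001 → 3-byte char #1 = E1 9B 91.
Offset 3: leading byte 0xE9 = 11101001 → 3-byte char #2 = E9 91 96.
Offset 6: leading byte 0xE8 = 11101000 → 3-byte char #3 = E8 AA B4.
Offset 9: leading byte 0xD5 = 11010101 → 2-byte char #4 = D5 BB.
Offset 11: leading byte 0xEF = 11101111 → 3-byte char #5 = EF B1 BD.
Offset 14: leading byte 0xE1 = 11100001 → 3-byte char #6 = E1 9E B8.
Offset 17: leading byte 0xE9 = 11101001 → 3-byte char #7 = E9 BD 89.
Offset 20: leading byte 0xDF = 11011111 → 2-byte char #8 = DF 8C.
Offset 22: leading byte 0xE0 = 11100000 → 3-byte char #9 = E0 A8 84.
Offset 25: leading byte 0xE7 = 11100111 → 3-byte char #10 = E7 9A 8C.
Offset 28: leading byte 0xF1 = 11110001 → 4-byte char #11 = F1 A1 83 9D.
Offset 32: leading byte 0xF0 = 11110000 → 4-byte char #12 = F0 9F 98 9B.
Leading byte 0xF0 = 11110000 matches 11110xxx → 4-byte sequence.
Byte 1: 0xF0 = 11110000, payload 000 (3 bits).
Byte 2: 0x9F = 10011111 (10xxxxxx ✓), payload 011111.
Byte 3: 0x98 = 10011000 (10xxxxxx ✓), payload 011000.
Byte 4: 0x9B = 10011011 (10xxxxxx ✓), payload 011011.
Concatenate: 000011111011000011011 = 0x1F61B (21 bits → U+1F61B).

U+1F61B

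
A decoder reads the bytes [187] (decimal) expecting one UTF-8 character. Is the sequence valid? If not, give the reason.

invalid (continuation byte with no leading byte)

Byte 0xBB = 10111011 has the form 10xxxxxx — a continuation byte — but there is no preceding leading byte.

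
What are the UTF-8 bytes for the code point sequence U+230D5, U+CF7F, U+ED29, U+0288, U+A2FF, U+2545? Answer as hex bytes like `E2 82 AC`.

F0 A3 83 95 EC BD BF EE B4 A9 CA 88 EA 8B BF E2 95 85

U+230D5: 4-byte form → F0 A3 83 95.
U+CF7F: 3-byte form → EC BD BF.
U+ED29: 3-byte form → EE B4 A9.
U+0288: 2-byte form → CA 88.
U+A2FF: 3-byte form → EA 8B BF.
U+2545: 3-byte form → E2 95 85.
Concatenated (18 bytes): F0 A3 83 95 EC BD BF EE B4 A9 CA 88 EA 8B BF E2 95 85.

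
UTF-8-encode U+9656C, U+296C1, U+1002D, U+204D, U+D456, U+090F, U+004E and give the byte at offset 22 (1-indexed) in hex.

0x4E

1-indexed offset 22 is 0-indexed offset 21.
U+9656C → 4-byte form F2 96 95 AC at offsets 0–3.
U+296C1 → 4-byte form F0 A9 9B 81 at offsets 4–7.
U+1002D → 4-byte form F0 90 80 AD at offsets 8–11.
U+204D → 3-byte form E2 81 8D at offsets 12–14.
U+D456 → 3-byte form ED 91 96 at offsets 15–17.
U+090F → 3-byte form E0 A4 8F at offsets 18–20.
U+004E → 1-byte form 4E at offsets 21–21.
Offset 21 falls in char 7's range; it's byte 1 of 4E = 0x4E.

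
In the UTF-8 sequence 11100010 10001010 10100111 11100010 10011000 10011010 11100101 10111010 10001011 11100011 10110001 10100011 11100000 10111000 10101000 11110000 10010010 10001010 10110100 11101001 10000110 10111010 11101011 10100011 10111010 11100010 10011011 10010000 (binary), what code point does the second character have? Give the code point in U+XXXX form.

Offset 0: leading byte 0xE2 = 11100010 → 3-byte char #1 = E2 8A A7.
Offset 3: leading byte 0xE2 = 11100010 → 3-byte char #2 = E2 98 9A.
Leading byte 0xE2 = 11100010 matches 1110xxxx → 3-byte sequence.
Byte 1: 0xE2 = 11100010, payload 0010 (4 bits).
Byte 2: 0x98 = 10011000 (10xxxxxx ✓), payload 011000.
Byte 3: 0x9A = 10011010 (10xxxxxx ✓), payload 011010.
Concatenate: 0010011000011010 = 0x261A (16 bits → U+261A).

U+261A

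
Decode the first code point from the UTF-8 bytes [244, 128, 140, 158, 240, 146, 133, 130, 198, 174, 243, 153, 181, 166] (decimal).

Offset 0: leading byte 0xF4 = 11110100 → 4-byte char #1 = F4 80 8C 9E.
Leading byte 0xF4 = 11110100 matches 11110xxx → 4-byte sequence.
Byte 1: 0xF4 = 11110100, payload 100 (3 bits).
Byte 2: 0x80 = 10000000 (10xxxxxx ✓), payload 000000.
Byte 3: 0x8C = 10001100 (10xxxxxx ✓), payload 001100.
Byte 4: 0x9E = 10011110 (10xxxxxx ✓), payload 011110.
Concatenate: 100000000001100011110 = 0x10031E (21 bits → U+10031E).

U+10031E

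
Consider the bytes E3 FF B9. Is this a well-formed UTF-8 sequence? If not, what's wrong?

Leading byte 0xE3 = 11100011 → 3-byte form.
Byte 2 is 0xFF = 11111111, which is not 10xxxxxx — expected a continuation byte.

invalid (non-continuation byte where continuation expected)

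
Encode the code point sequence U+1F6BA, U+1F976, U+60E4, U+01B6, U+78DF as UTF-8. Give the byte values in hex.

F0 9F 9A BA F0 9F A5 B6 E6 83 A4 C6 B6 E7 A3 9F

U+1F6BA: 4-byte form → F0 9F 9A BA.
U+1F976: 4-byte form → F0 9F A5 B6.
U+60E4: 3-byte form → E6 83 A4.
U+01B6: 2-byte form → C6 B6.
U+78DF: 3-byte form → E7 A3 9F.
Concatenated (16 bytes): F0 9F 9A BA F0 9F A5 B6 E6 83 A4 C6 B6 E7 A3 9F.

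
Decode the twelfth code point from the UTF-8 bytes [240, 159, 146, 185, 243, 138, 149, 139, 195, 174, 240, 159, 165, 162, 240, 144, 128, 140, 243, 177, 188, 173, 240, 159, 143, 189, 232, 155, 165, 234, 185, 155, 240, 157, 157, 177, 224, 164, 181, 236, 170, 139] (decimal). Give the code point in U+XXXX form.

U+CA8B

Offset 0: leading byte 0xF0 = 11110000 → 4-byte char #1 = F0 9F 92 B9.
Offset 4: leading byte 0xF3 = 11110011 → 4-byte char #2 = F3 8A 95 8B.
Offset 8: leading byte 0xC3 = 11000011 → 2-byte char #3 = C3 AE.
Offset 10: leading byte 0xF0 = 11110000 → 4-byte char #4 = F0 9F A5 A2.
Offset 14: leading byte 0xF0 = 11110000 → 4-byte char #5 = F0 90 80 8C.
Offset 18: leading byte 0xF3 = 11110011 → 4-byte char #6 = F3 B1 BC AD.
Offset 22: leading byte 0xF0 = 11110000 → 4-byte char #7 = F0 9F 8F BD.
Offset 26: leading byte 0xE8 = 11101000 → 3-byte char #8 = E8 9B A5.
Offset 29: leading byte 0xEA = 11101010 → 3-byte char #9 = EA B9 9B.
Offset 32: leading byte 0xF0 = 11110000 → 4-byte char #10 = F0 9D 9D B1.
Offset 36: leading byte 0xE0 = 11100000 → 3-byte char #11 = E0 A4 B5.
Offset 39: leading byte 0xEC = 11101100 → 3-byte char #12 = EC AA 8B.
Leading byte 0xEC = 11101100 matches 1110xxxx → 3-byte sequence.
Byte 1: 0xEC = 11101100, payload 1100 (4 bits).
Byte 2: 0xAA = 10101010 (10xxxxxx ✓), payload 101010.
Byte 3: 0x8B = 10001011 (10xxxxxx ✓), payload 001011.
Concatenate: 1100101010001011 = 0xCA8B (16 bits → U+CA8B).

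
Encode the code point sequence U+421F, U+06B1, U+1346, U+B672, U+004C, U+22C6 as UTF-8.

U+421F: 3-byte form → E4 88 9F.
U+06B1: 2-byte form → DA B1.
U+1346: 3-byte form → E1 8D 86.
U+B672: 3-byte form → EB 99 B2.
U+004C: 1-byte form → 4C.
U+22C6: 3-byte form → E2 8B 86.
Concatenated (15 bytes): E4 88 9F DA B1 E1 8D 86 EB 99 B2 4C E2 8B 86.

E4 88 9F DA B1 E1 8D 86 EB 99 B2 4C E2 8B 86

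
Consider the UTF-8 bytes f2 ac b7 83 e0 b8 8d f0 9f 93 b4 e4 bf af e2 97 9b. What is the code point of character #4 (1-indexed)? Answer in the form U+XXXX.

U+4FEF

Offset 0: leading byte 0xF2 = 11110010 → 4-byte char #1 = F2 AC B7 83.
Offset 4: leading byte 0xE0 = 11100000 → 3-byte char #2 = E0 B8 8D.
Offset 7: leading byte 0xF0 = 11110000 → 4-byte char #3 = F0 9F 93 B4.
Offset 11: leading byte 0xE4 = 11100100 → 3-byte char #4 = E4 BF AF.
Leading byte 0xE4 = 11100100 matches 1110xxxx → 3-byte sequence.
Byte 1: 0xE4 = 11100100, payload 0100 (4 bits).
Byte 2: 0xBF = 10111111 (10xxxxxx ✓), payload 111111.
Byte 3: 0xAF = 10101111 (10xxxxxx ✓), payload 101111.
Concatenate: 0100111111101111 = 0x4FEF (16 bits → U+4FEF).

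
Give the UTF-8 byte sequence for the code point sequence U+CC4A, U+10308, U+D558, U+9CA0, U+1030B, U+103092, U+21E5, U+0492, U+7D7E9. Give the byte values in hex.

EC B1 8A F0 90 8C 88 ED 95 98 E9 B2 A0 F0 90 8C 8B F4 83 82 92 E2 87 A5 D2 92 F1 BD 9F A9

U+CC4A: 3-byte form → EC B1 8A.
U+10308: 4-byte form → F0 90 8C 88.
U+D558: 3-byte form → ED 95 98.
U+9CA0: 3-byte form → E9 B2 A0.
U+1030B: 4-byte form → F0 90 8C 8B.
U+103092: 4-byte form → F4 83 82 92.
U+21E5: 3-byte form → E2 87 A5.
U+0492: 2-byte form → D2 92.
U+7D7E9: 4-byte form → F1 BD 9F A9.
Concatenated (30 bytes): EC B1 8A F0 90 8C 88 ED 95 98 E9 B2 A0 F0 90 8C 8B F4 83 82 92 E2 87 A5 D2 92 F1 BD 9F A9.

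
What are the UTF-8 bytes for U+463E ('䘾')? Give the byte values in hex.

U+463E = 0x463E = 17982 decimal. In range U+0800–U+FFFF → 3-byte form: 1110xxxx 10xxxxxx 10xxxxxx.
Binary (16 bits): 0100011000111110.
Split 4+6+6: 0100 | 011000 | 111110.
Byte 1: 11100100 = 0xE4.
Byte 2: 10011000 = 0x98.
Byte 3: 10111110 = 0xBE.

E4 98 BE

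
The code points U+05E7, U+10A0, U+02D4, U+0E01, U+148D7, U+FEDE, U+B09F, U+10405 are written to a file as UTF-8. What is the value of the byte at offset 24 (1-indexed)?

1-indexed offset 24 is 0-indexed offset 23.
U+05E7 → 2-byte form D7 A7 at offsets 0–1.
U+10A0 → 3-byte form E1 82 A0 at offsets 2–4.
U+02D4 → 2-byte form CB 94 at offsets 5–6.
U+0E01 → 3-byte form E0 B8 81 at offsets 7–9.
U+148D7 → 4-byte form F0 94 A3 97 at offsets 10–13.
U+FEDE → 3-byte form EF BB 9E at offsets 14–16.
U+B09F → 3-byte form EB 82 9F at offsets 17–19.
U+10405 → 4-byte form F0 90 90 85 at offsets 20–23.
Offset 23 falls in char 8's range; it's byte 4 of F0 90 90 85 = 0x85.

0x85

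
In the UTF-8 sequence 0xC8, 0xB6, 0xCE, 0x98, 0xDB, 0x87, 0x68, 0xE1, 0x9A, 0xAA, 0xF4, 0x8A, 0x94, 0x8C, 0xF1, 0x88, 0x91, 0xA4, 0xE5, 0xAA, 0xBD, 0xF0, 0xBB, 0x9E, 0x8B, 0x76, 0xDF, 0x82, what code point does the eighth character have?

Offset 0: leading byte 0xC8 = 11001000 → 2-byte char #1 = C8 B6.
Offset 2: leading byte 0xCE = 11001110 → 2-byte char #2 = CE 98.
Offset 4: leading byte 0xDB = 11011011 → 2-byte char #3 = DB 87.
Offset 6: leading byte 0x68 = 01101000 → 1-byte char #4 = 68.
Offset 7: leading byte 0xE1 = 11100001 → 3-byte char #5 = E1 9A AA.
Offset 10: leading byte 0xF4 = 11110100 → 4-byte char #6 = F4 8A 94 8C.
Offset 14: leading byte 0xF1 = 11110001 → 4-byte char #7 = F1 88 91 A4.
Offset 18: leading byte 0xE5 = 11100101 → 3-byte char #8 = E5 AA BD.
Leading byte 0xE5 = 11100101 matches 1110xxxx → 3-byte sequence.
Byte 1: 0xE5 = 11100101, payload 0101 (4 bits).
Byte 2: 0xAA = 10101010 (10xxxxxx ✓), payload 101010.
Byte 3: 0xBD = 10111101 (10xxxxxx ✓), payload 111101.
Concatenate: 0101101010111101 = 0x5ABD (16 bits → U+5ABD).

U+5ABD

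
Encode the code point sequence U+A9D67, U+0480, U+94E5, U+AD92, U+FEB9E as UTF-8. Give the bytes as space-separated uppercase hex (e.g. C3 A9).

F2 A9 B5 A7 D2 80 E9 93 A5 EA B6 92 F3 BE AE 9E

U+A9D67: 4-byte form → F2 A9 B5 A7.
U+0480: 2-byte form → D2 80.
U+94E5: 3-byte form → E9 93 A5.
U+AD92: 3-byte form → EA B6 92.
U+FEB9E: 4-byte form → F3 BE AE 9E.
Concatenated (16 bytes): F2 A9 B5 A7 D2 80 E9 93 A5 EA B6 92 F3 BE AE 9E.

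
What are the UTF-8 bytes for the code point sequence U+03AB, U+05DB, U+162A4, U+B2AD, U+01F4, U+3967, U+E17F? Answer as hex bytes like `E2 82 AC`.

U+03AB: 2-byte form → CE AB.
U+05DB: 2-byte form → D7 9B.
U+162A4: 4-byte form → F0 96 8A A4.
U+B2AD: 3-byte form → EB 8A AD.
U+01F4: 2-byte form → C7 B4.
U+3967: 3-byte form → E3 A5 A7.
U+E17F: 3-byte form → EE 85 BF.
Concatenated (19 bytes): CE AB D7 9B F0 96 8A A4 EB 8A AD C7 B4 E3 A5 A7 EE 85 BF.

CE AB D7 9B F0 96 8A A4 EB 8A AD C7 B4 E3 A5 A7 EE 85 BF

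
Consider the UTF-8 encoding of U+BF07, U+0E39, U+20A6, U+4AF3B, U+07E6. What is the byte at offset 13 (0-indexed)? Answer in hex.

0xDF

U+BF07 → 3-byte form EB BC 87 at offsets 0–2.
U+0E39 → 3-byte form E0 B8 B9 at offsets 3–5.
U+20A6 → 3-byte form E2 82 A6 at offsets 6–8.
U+4AF3B → 4-byte form F1 8A BC BB at offsets 9–12.
U+07E6 → 2-byte form DF A6 at offsets 13–14.
Offset 13 falls in char 5's range; it's byte 1 of DF A6 = 0xDF.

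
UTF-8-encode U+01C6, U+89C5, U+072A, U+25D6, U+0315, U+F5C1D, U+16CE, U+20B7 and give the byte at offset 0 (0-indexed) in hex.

U+01C6 → 2-byte form C7 86 at offsets 0–1.
Offset 0 falls in char 1's range; it's byte 1 of C7 86 = 0xC7.

0xC7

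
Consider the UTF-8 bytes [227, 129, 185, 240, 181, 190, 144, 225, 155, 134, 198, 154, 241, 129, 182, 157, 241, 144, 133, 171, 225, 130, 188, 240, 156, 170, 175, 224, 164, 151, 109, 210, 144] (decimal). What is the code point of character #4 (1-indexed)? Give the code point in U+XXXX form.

U+019A

Offset 0: leading byte 0xE3 = 11100011 → 3-byte char #1 = E3 81 B9.
Offset 3: leading byte 0xF0 = 11110000 → 4-byte char #2 = F0 B5 BE 90.
Offset 7: leading byte 0xE1 = 11100001 → 3-byte char #3 = E1 9B 86.
Offset 10: leading byte 0xC6 = 11000110 → 2-byte char #4 = C6 9A.
Leading byte 0xC6 = 11000110 matches 110xxxxx → 2-byte sequence.
Byte 1: 0xC6 = 11000110, payload 00110 (5 bits).
Byte 2: 0x9A = 10011010 (10xxxxxx ✓), payload 011010.
Concatenate: 00110011010 = 0x19A (11 bits → U+019A).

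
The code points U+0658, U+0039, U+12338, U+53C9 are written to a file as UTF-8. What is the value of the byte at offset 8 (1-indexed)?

0xE5

1-indexed offset 8 is 0-indexed offset 7.
U+0658 → 2-byte form D9 98 at offsets 0–1.
U+0039 → 1-byte form 39 at offsets 2–2.
U+12338 → 4-byte form F0 92 8C B8 at offsets 3–6.
U+53C9 → 3-byte form E5 8F 89 at offsets 7–9.
Offset 7 falls in char 4's range; it's byte 1 of E5 8F 89 = 0xE5.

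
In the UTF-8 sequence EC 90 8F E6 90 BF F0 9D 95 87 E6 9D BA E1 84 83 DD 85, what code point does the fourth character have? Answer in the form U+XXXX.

U+677A

Offset 0: leading byte 0xEC = 11101100 → 3-byte char #1 = EC 90 8F.
Offset 3: leading byte 0xE6 = 11100110 → 3-byte char #2 = E6 90 BF.
Offset 6: leading byte 0xF0 = 11110000 → 4-byte char #3 = F0 9D 95 87.
Offset 10: leading byte 0xE6 = 11100110 → 3-byte char #4 = E6 9D BA.
Leading byte 0xE6 = 11100110 matches 1110xxxx → 3-byte sequence.
Byte 1: 0xE6 = 11100110, payload 0110 (4 bits).
Byte 2: 0x9D = 10011101 (10xxxxxx ✓), payload 011101.
Byte 3: 0xBA = 10111010 (10xxxxxx ✓), payload 111010.
Concatenate: 0110011101111010 = 0x677A (16 bits → U+677A).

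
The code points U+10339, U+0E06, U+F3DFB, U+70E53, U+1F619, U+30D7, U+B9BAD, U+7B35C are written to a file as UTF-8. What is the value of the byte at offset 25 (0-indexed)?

0xAD

U+10339 → 4-byte form F0 90 8C B9 at offsets 0–3.
U+0E06 → 3-byte form E0 B8 86 at offsets 4–6.
U+F3DFB → 4-byte form F3 B3 B7 BB at offsets 7–10.
U+70E53 → 4-byte form F1 B0 B9 93 at offsets 11–14.
U+1F619 → 4-byte form F0 9F 98 99 at offsets 15–18.
U+30D7 → 3-byte form E3 83 97 at offsets 19–21.
U+B9BAD → 4-byte form F2 B9 AE AD at offsets 22–25.
Offset 25 falls in char 7's range; it's byte 4 of F2 B9 AE AD = 0xAD.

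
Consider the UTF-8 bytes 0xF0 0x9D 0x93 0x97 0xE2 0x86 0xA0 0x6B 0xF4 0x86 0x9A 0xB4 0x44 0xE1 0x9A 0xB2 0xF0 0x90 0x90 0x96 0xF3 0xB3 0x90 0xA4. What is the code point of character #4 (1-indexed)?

Offset 0: leading byte 0xF0 = 11110000 → 4-byte char #1 = F0 9D 93 97.
Offset 4: leading byte 0xE2 = 11100010 → 3-byte char #2 = E2 86 A0.
Offset 7: leading byte 0x6B = 01101011 → 1-byte char #3 = 6B.
Offset 8: leading byte 0xF4 = 11110100 → 4-byte char #4 = F4 86 9A B4.
Leading byte 0xF4 = 11110100 matches 11110xxx → 4-byte sequence.
Byte 1: 0xF4 = 11110100, payload 100 (3 bits).
Byte 2: 0x86 = 10000110 (10xxxxxx ✓), payload 000110.
Byte 3: 0x9A = 10011010 (10xxxxxx ✓), payload 011010.
Byte 4: 0xB4 = 10110100 (10xxxxxx ✓), payload 110100.
Concatenate: 100000110011010110100 = 0x1066B4 (21 bits → U+1066B4).

U+1066B4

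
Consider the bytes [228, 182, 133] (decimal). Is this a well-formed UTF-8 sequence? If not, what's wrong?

valid

Leading byte 0xE4 = 11100100 → 3-byte form.
Continuation bytes 0xB6=10110110, 0x85=10000101 all match 10xxxxxx.
Decoded value 0x4D85 is ≥ 0x800 (shortest form) and not a surrogate.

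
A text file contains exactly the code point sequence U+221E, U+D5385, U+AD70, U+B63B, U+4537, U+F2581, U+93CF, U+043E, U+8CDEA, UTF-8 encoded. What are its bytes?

E2 88 9E F3 95 8E 85 EA B5 B0 EB 98 BB E4 94 B7 F3 B2 96 81 E9 8F 8F D0 BE F2 8C B7 AA

U+221E: 3-byte form → E2 88 9E.
U+D5385: 4-byte form → F3 95 8E 85.
U+AD70: 3-byte form → EA B5 B0.
U+B63B: 3-byte form → EB 98 BB.
U+4537: 3-byte form → E4 94 B7.
U+F2581: 4-byte form → F3 B2 96 81.
U+93CF: 3-byte form → E9 8F 8F.
U+043E: 2-byte form → D0 BE.
U+8CDEA: 4-byte form → F2 8C B7 AA.
Concatenated (29 bytes): E2 88 9E F3 95 8E 85 EA B5 B0 EB 98 BB E4 94 B7 F3 B2 96 81 E9 8F 8F D0 BE F2 8C B7 AA.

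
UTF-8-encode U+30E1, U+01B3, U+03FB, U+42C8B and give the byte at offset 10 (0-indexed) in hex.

0x8B

U+30E1 → 3-byte form E3 83 A1 at offsets 0–2.
U+01B3 → 2-byte form C6 B3 at offsets 3–4.
U+03FB → 2-byte form CF BB at offsets 5–6.
U+42C8B → 4-byte form F1 82 B2 8B at offsets 7–10.
Offset 10 falls in char 4's range; it's byte 4 of F1 82 B2 8B = 0x8B.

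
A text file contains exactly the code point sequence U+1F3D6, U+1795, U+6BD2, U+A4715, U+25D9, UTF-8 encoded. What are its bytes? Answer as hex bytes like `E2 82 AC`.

U+1F3D6: 4-byte form → F0 9F 8F 96.
U+1795: 3-byte form → E1 9E 95.
U+6BD2: 3-byte form → E6 AF 92.
U+A4715: 4-byte form → F2 A4 9C 95.
U+25D9: 3-byte form → E2 97 99.
Concatenated (17 bytes): F0 9F 8F 96 E1 9E 95 E6 AF 92 F2 A4 9C 95 E2 97 99.

F0 9F 8F 96 E1 9E 95 E6 AF 92 F2 A4 9C 95 E2 97 99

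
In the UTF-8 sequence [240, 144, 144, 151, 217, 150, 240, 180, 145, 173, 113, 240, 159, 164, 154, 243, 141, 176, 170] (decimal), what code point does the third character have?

U+3446D

Offset 0: leading byte 0xF0 = 11110000 → 4-byte char #1 = F0 90 90 97.
Offset 4: leading byte 0xD9 = 11011001 → 2-byte char #2 = D9 96.
Offset 6: leading byte 0xF0 = 11110000 → 4-byte char #3 = F0 B4 91 AD.
Leading byte 0xF0 = 11110000 matches 11110xxx → 4-byte sequence.
Byte 1: 0xF0 = 11110000, payload 000 (3 bits).
Byte 2: 0xB4 = 10110100 (10xxxxxx ✓), payload 110100.
Byte 3: 0x91 = 10010001 (10xxxxxx ✓), payload 010001.
Byte 4: 0xAD = 10101101 (10xxxxxx ✓), payload 101101.
Concatenate: 000110100010001101101 = 0x3446D (21 bits → U+3446D).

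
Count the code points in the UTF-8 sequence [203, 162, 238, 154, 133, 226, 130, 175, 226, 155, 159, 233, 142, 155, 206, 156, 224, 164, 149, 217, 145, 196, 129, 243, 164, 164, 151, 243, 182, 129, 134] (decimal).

11

Byte at offset 0: 0xCB = 11001011 → 2-byte char (#1). Advance 2.
Byte at offset 2: 0xEE = 11101110 → 3-byte char (#2). Advance 3.
Byte at offset 5: 0xE2 = 11100010 → 3-byte char (#3). Advance 3.
Byte at offset 8: 0xE2 = 11100010 → 3-byte char (#4). Advance 3.
Byte at offset 11: 0xE9 = 11101001 → 3-byte char (#5). Advance 3.
Byte at offset 14: 0xCE = 11001110 → 2-byte char (#6). Advance 2.
Byte at offset 16: 0xE0 = 11100000 → 3-byte char (#7). Advance 3.
Byte at offset 19: 0xD9 = 11011001 → 2-byte char (#8). Advance 2.
Byte at offset 21: 0xC4 = 11000100 → 2-byte char (#9). Advance 2.
Byte at offset 23: 0xF3 = 11110011 → 4-byte char (#10). Advance 4.
Byte at offset 27: 0xF3 = 11110011 → 4-byte char (#11). Advance 4.
Reached end at offset 31 after 11 code points.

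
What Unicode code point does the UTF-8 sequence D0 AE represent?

U+042E

Leading byte 0xD0 = 11010000 matches 110xxxxx → 2-byte sequence.
Byte 1: 0xD0 = 11010000, payload 10000 (5 bits).
Byte 2: 0xAE = 10101110 (10xxxxxx ✓), payload 101110.
Concatenate: 10000101110 = 0x42E (11 bits → U+042E).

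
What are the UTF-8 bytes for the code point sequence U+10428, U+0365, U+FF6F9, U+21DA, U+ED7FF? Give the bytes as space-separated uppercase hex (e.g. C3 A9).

U+10428: 4-byte form → F0 90 90 A8.
U+0365: 2-byte form → CD A5.
U+FF6F9: 4-byte form → F3 BF 9B B9.
U+21DA: 3-byte form → E2 87 9A.
U+ED7FF: 4-byte form → F3 AD 9F BF.
Concatenated (17 bytes): F0 90 90 A8 CD A5 F3 BF 9B B9 E2 87 9A F3 AD 9F BF.

F0 90 90 A8 CD A5 F3 BF 9B B9 E2 87 9A F3 AD 9F BF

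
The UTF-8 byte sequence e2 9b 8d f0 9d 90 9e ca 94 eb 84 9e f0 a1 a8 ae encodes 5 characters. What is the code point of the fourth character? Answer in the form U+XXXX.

Offset 0: leading byte 0xE2 = 11100010 → 3-byte char #1 = E2 9B 8D.
Offset 3: leading byte 0xF0 = 11110000 → 4-byte char #2 = F0 9D 90 9E.
Offset 7: leading byte 0xCA = 11001010 → 2-byte char #3 = CA 94.
Offset 9: leading byte 0xEB = 11101011 → 3-byte char #4 = EB 84 9E.
Leading byte 0xEB = 11101011 matches 1110xxxx → 3-byte sequence.
Byte 1: 0xEB = 11101011, payload 1011 (4 bits).
Byte 2: 0x84 = 10000100 (10xxxxxx ✓), payload 000100.
Byte 3: 0x9E = 10011110 (10xxxxxx ✓), payload 011110.
Concatenate: 1011000100011110 = 0xB11E (16 bits → U+B11E).

U+B11E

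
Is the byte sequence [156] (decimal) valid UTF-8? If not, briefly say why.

Byte 0x9C = 10011100 has the form 10xxxxxx — a continuation byte — but there is no preceding leading byte.

invalid (continuation byte with no leading byte)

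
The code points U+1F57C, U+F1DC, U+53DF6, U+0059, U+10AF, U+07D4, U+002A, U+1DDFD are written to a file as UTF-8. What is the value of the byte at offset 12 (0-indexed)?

0xE1

U+1F57C → 4-byte form F0 9F 95 BC at offsets 0–3.
U+F1DC → 3-byte form EF 87 9C at offsets 4–6.
U+53DF6 → 4-byte form F1 93 B7 B6 at offsets 7–10.
U+0059 → 1-byte form 59 at offsets 11–11.
U+10AF → 3-byte form E1 82 AF at offsets 12–14.
Offset 12 falls in char 5's range; it's byte 1 of E1 82 AF = 0xE1.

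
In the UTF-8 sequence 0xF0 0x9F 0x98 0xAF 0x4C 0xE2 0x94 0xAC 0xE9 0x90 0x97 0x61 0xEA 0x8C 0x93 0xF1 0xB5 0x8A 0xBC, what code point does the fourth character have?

Offset 0: leading byte 0xF0 = 11110000 → 4-byte char #1 = F0 9F 98 AF.
Offset 4: leading byte 0x4C = 01001100 → 1-byte char #2 = 4C.
Offset 5: leading byte 0xE2 = 11100010 → 3-byte char #3 = E2 94 AC.
Offset 8: leading byte 0xE9 = 11101001 → 3-byte char #4 = E9 90 97.
Leading byte 0xE9 = 11101001 matches 1110xxxx → 3-byte sequence.
Byte 1: 0xE9 = 11101001, payload 1001 (4 bits).
Byte 2: 0x90 = 10010000 (10xxxxxx ✓), payload 010000.
Byte 3: 0x97 = 10010111 (10xxxxxx ✓), payload 010111.
Concatenate: 1001010000010111 = 0x9417 (16 bits → U+9417).

U+9417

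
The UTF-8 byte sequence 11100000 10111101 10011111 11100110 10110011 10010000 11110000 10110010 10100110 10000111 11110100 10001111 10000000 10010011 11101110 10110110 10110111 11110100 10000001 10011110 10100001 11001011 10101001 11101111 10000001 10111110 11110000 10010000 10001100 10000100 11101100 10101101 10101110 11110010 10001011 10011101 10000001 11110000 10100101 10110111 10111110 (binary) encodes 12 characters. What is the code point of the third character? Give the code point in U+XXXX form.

Offset 0: leading byte 0xE0 = 11100000 → 3-byte char #1 = E0 BD 9F.
Offset 3: leading byte 0xE6 = 11100110 → 3-byte char #2 = E6 B3 90.
Offset 6: leading byte 0xF0 = 11110000 → 4-byte char #3 = F0 B2 A6 87.
Leading byte 0xF0 = 11110000 matches 11110xxx → 4-byte sequence.
Byte 1: 0xF0 = 11110000, payload 000 (3 bits).
Byte 2: 0xB2 = 10110010 (10xxxxxx ✓), payload 110010.
Byte 3: 0xA6 = 10100110 (10xxxxxx ✓), payload 100110.
Byte 4: 0x87 = 10000111 (10xxxxxx ✓), payload 000111.
Concatenate: 000110010100110000111 = 0x32987 (21 bits → U+32987).

U+32987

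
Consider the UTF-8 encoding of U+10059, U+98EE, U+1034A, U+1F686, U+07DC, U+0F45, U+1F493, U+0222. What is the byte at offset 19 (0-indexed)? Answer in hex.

U+10059 → 4-byte form F0 90 81 99 at offsets 0–3.
U+98EE → 3-byte form E9 A3 AE at offsets 4–6.
U+1034A → 4-byte form F0 90 8D 8A at offsets 7–10.
U+1F686 → 4-byte form F0 9F 9A 86 at offsets 11–14.
U+07DC → 2-byte form DF 9C at offsets 15–16.
U+0F45 → 3-byte form E0 BD 85 at offsets 17–19.
Offset 19 falls in char 6's range; it's byte 3 of E0 BD 85 = 0x85.

0x85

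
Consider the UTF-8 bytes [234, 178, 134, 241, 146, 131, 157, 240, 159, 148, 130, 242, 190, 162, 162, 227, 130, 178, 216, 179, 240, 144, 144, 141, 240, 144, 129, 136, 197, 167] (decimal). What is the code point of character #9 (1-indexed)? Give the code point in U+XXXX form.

U+0167

Offset 0: leading byte 0xEA = 11101010 → 3-byte char #1 = EA B2 86.
Offset 3: leading byte 0xF1 = 11110001 → 4-byte char #2 = F1 92 83 9D.
Offset 7: leading byte 0xF0 = 11110000 → 4-byte char #3 = F0 9F 94 82.
Offset 11: leading byte 0xF2 = 11110010 → 4-byte char #4 = F2 BE A2 A2.
Offset 15: leading byte 0xE3 = 11100011 → 3-byte char #5 = E3 82 B2.
Offset 18: leading byte 0xD8 = 11011000 → 2-byte char #6 = D8 B3.
Offset 20: leading byte 0xF0 = 11110000 → 4-byte char #7 = F0 90 90 8D.
Offset 24: leading byte 0xF0 = 11110000 → 4-byte char #8 = F0 90 81 88.
Offset 28: leading byte 0xC5 = 11000101 → 2-byte char #9 = C5 A7.
Leading byte 0xC5 = 11000101 matches 110xxxxx → 2-byte sequence.
Byte 1: 0xC5 = 11000101, payload 00101 (5 bits).
Byte 2: 0xA7 = 10100111 (10xxxxxx ✓), payload 100111.
Concatenate: 00101100111 = 0x167 (11 bits → U+0167).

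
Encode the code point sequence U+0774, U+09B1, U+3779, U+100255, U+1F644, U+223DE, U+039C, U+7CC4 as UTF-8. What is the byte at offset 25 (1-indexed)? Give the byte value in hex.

1-indexed offset 25 is 0-indexed offset 24.
U+0774 → 2-byte form DD B4 at offsets 0–1.
U+09B1 → 3-byte form E0 A6 B1 at offsets 2–4.
U+3779 → 3-byte form E3 9D B9 at offsets 5–7.
U+100255 → 4-byte form F4 80 89 95 at offsets 8–11.
U+1F644 → 4-byte form F0 9F 99 84 at offsets 12–15.
U+223DE → 4-byte form F0 A2 8F 9E at offsets 16–19.
U+039C → 2-byte form CE 9C at offsets 20–21.
U+7CC4 → 3-byte form E7 B3 84 at offsets 22–24.
Offset 24 falls in char 8's range; it's byte 3 of E7 B3 84 = 0x84.

0x84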